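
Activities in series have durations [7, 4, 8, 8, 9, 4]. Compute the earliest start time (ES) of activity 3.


Activity 3 starts after activities 1 through 2 complete.
Predecessor durations: [7, 4]
ES = 7 + 4 = 11

11


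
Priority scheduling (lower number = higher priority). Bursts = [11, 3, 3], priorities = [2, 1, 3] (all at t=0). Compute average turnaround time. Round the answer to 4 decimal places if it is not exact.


Sort by priority (ascending = highest first):
Order: [(1, 3), (2, 11), (3, 3)]
Completion times:
  Priority 1, burst=3, C=3
  Priority 2, burst=11, C=14
  Priority 3, burst=3, C=17
Average turnaround = 34/3 = 11.3333

11.3333


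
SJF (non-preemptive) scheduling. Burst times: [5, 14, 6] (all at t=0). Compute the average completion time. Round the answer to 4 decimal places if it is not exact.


SJF order (ascending): [5, 6, 14]
Completion times:
  Job 1: burst=5, C=5
  Job 2: burst=6, C=11
  Job 3: burst=14, C=25
Average completion = 41/3 = 13.6667

13.6667


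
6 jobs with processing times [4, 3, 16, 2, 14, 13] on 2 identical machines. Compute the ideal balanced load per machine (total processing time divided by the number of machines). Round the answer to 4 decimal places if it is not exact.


Total processing time = 4 + 3 + 16 + 2 + 14 + 13 = 52
Number of machines = 2
Ideal balanced load = 52 / 2 = 26.0

26.0


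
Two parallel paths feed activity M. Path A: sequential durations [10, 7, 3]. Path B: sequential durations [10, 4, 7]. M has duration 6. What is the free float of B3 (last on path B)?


ES(B3) = sum of predecessors on chain B = 14
EF(B3) = ES + duration = 14 + 7 = 21
Successor of B3 is M. ES(M) = max(sum(A), sum(B)) = max(20, 21) = 21
Free float = ES(successor) - EF(current) = 21 - 21 = 0

0


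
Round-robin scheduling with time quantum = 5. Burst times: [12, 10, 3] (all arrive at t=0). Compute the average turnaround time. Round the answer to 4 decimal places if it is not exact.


Time quantum = 5
Execution trace:
  J1 runs 5 units, time = 5
  J2 runs 5 units, time = 10
  J3 runs 3 units, time = 13
  J1 runs 5 units, time = 18
  J2 runs 5 units, time = 23
  J1 runs 2 units, time = 25
Finish times: [25, 23, 13]
Average turnaround = 61/3 = 20.3333

20.3333


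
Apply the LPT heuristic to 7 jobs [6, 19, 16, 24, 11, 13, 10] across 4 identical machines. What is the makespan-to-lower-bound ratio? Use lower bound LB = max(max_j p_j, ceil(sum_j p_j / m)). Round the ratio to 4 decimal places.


LPT order: [24, 19, 16, 13, 11, 10, 6]
Machine loads after assignment: [24, 25, 26, 24]
LPT makespan = 26
Lower bound = max(max_job, ceil(total/4)) = max(24, 25) = 25
Ratio = 26 / 25 = 1.04

1.04


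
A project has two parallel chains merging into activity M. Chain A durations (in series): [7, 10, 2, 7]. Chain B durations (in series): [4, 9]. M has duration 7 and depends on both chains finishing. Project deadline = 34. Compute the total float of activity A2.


Forward pass: ES(A2) = sum of predecessors on chain A = 7
EF = ES + duration = 7 + 10 = 17
Backward pass: LF(M) = deadline = 34; LS(M) = 34 - 7 = 27
LF(A2) = LS(M) - sum(successors on chain A) = 27 - 9 = 18
LS = LF - duration = 18 - 10 = 8
Total float = LS - ES = 8 - 7 = 1

1


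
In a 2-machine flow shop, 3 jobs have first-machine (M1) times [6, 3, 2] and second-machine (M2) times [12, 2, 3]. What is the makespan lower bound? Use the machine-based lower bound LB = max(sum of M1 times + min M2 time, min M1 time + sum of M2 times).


LB1 = sum(M1 times) + min(M2 times) = 11 + 2 = 13
LB2 = min(M1 times) + sum(M2 times) = 2 + 17 = 19
Lower bound = max(LB1, LB2) = max(13, 19) = 19

19


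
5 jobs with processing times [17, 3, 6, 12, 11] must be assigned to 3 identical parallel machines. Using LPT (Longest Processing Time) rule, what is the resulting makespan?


Sort jobs in decreasing order (LPT): [17, 12, 11, 6, 3]
Assign each job to the least loaded machine:
  Machine 1: jobs [17], load = 17
  Machine 2: jobs [12, 3], load = 15
  Machine 3: jobs [11, 6], load = 17
Makespan = max load = 17

17


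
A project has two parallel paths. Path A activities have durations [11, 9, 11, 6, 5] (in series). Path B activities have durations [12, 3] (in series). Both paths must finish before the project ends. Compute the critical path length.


Path A total = 11 + 9 + 11 + 6 + 5 = 42
Path B total = 12 + 3 = 15
Critical path = longest path = max(42, 15) = 42

42


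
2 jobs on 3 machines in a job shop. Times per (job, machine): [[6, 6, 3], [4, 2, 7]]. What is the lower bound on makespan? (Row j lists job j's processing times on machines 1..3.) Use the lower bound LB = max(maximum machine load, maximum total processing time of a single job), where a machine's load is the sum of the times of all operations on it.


Machine loads:
  Machine 1: 6 + 4 = 10
  Machine 2: 6 + 2 = 8
  Machine 3: 3 + 7 = 10
Max machine load = 10
Job totals:
  Job 1: 15
  Job 2: 13
Max job total = 15
Lower bound = max(10, 15) = 15

15


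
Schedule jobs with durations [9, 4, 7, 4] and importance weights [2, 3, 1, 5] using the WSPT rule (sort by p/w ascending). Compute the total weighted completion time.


Compute p/w ratios and sort ascending (WSPT): [(4, 5), (4, 3), (9, 2), (7, 1)]
Compute weighted completion times:
  Job (p=4,w=5): C=4, w*C=5*4=20
  Job (p=4,w=3): C=8, w*C=3*8=24
  Job (p=9,w=2): C=17, w*C=2*17=34
  Job (p=7,w=1): C=24, w*C=1*24=24
Total weighted completion time = 102

102


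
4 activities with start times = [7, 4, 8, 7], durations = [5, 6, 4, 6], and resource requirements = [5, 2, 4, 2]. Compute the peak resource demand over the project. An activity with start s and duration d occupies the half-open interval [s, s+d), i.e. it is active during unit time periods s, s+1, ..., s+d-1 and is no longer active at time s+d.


Each activity i is active on [start_i, start_i + duration_i).
Compute total resource usage per time slot:
  t=0: active resources = [], total = 0
  t=1: active resources = [], total = 0
  t=2: active resources = [], total = 0
  t=3: active resources = [], total = 0
  t=4: active resources = [2], total = 2
  t=5: active resources = [2], total = 2
  t=6: active resources = [2], total = 2
  t=7: active resources = [5, 2, 2], total = 9
  t=8: active resources = [5, 2, 4, 2], total = 13
  t=9: active resources = [5, 2, 4, 2], total = 13
  t=10: active resources = [5, 4, 2], total = 11
  t=11: active resources = [5, 4, 2], total = 11
  t=12: active resources = [2], total = 2
Peak resource demand = 13

13


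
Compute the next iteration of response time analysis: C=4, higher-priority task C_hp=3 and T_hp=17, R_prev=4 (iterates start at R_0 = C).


R_next = C + ceil(R_prev / T_hp) * C_hp
ceil(4 / 17) = ceil(0.2353) = 1
Interference = 1 * 3 = 3
R_next = 4 + 3 = 7

7


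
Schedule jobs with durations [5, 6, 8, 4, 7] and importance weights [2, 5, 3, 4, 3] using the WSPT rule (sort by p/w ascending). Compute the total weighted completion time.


Compute p/w ratios and sort ascending (WSPT): [(4, 4), (6, 5), (7, 3), (5, 2), (8, 3)]
Compute weighted completion times:
  Job (p=4,w=4): C=4, w*C=4*4=16
  Job (p=6,w=5): C=10, w*C=5*10=50
  Job (p=7,w=3): C=17, w*C=3*17=51
  Job (p=5,w=2): C=22, w*C=2*22=44
  Job (p=8,w=3): C=30, w*C=3*30=90
Total weighted completion time = 251

251


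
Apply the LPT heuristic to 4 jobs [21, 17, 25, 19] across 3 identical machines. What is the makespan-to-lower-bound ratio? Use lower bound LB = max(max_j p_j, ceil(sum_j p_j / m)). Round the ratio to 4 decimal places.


LPT order: [25, 21, 19, 17]
Machine loads after assignment: [25, 21, 36]
LPT makespan = 36
Lower bound = max(max_job, ceil(total/3)) = max(25, 28) = 28
Ratio = 36 / 28 = 1.2857

1.2857


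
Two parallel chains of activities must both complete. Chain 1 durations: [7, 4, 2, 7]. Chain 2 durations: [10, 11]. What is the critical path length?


Path A total = 7 + 4 + 2 + 7 = 20
Path B total = 10 + 11 = 21
Critical path = longest path = max(20, 21) = 21

21


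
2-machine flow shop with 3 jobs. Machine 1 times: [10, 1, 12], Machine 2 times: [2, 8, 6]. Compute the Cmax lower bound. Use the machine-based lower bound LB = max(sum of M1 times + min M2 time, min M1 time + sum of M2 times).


LB1 = sum(M1 times) + min(M2 times) = 23 + 2 = 25
LB2 = min(M1 times) + sum(M2 times) = 1 + 16 = 17
Lower bound = max(LB1, LB2) = max(25, 17) = 25

25


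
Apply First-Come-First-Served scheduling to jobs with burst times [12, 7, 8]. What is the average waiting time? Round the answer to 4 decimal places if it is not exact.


FCFS order (as given): [12, 7, 8]
Waiting times:
  Job 1: wait = 0
  Job 2: wait = 12
  Job 3: wait = 19
Sum of waiting times = 31
Average waiting time = 31/3 = 10.3333

10.3333


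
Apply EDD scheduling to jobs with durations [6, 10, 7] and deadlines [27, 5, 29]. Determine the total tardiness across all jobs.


Sort by due date (EDD order): [(10, 5), (6, 27), (7, 29)]
Compute completion times and tardiness:
  Job 1: p=10, d=5, C=10, tardiness=max(0,10-5)=5
  Job 2: p=6, d=27, C=16, tardiness=max(0,16-27)=0
  Job 3: p=7, d=29, C=23, tardiness=max(0,23-29)=0
Total tardiness = 5

5


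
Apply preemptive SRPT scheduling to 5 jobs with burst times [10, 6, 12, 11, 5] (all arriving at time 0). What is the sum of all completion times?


Since all jobs arrive at t=0, SRPT equals SPT ordering.
SPT order: [5, 6, 10, 11, 12]
Completion times:
  Job 1: p=5, C=5
  Job 2: p=6, C=11
  Job 3: p=10, C=21
  Job 4: p=11, C=32
  Job 5: p=12, C=44
Total completion time = 5 + 11 + 21 + 32 + 44 = 113

113


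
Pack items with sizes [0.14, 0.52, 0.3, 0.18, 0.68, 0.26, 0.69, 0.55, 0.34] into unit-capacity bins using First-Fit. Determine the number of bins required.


Place items sequentially using First-Fit:
  Item 0.14 -> new Bin 1
  Item 0.52 -> Bin 1 (now 0.66)
  Item 0.3 -> Bin 1 (now 0.96)
  Item 0.18 -> new Bin 2
  Item 0.68 -> Bin 2 (now 0.86)
  Item 0.26 -> new Bin 3
  Item 0.69 -> Bin 3 (now 0.95)
  Item 0.55 -> new Bin 4
  Item 0.34 -> Bin 4 (now 0.89)
Total bins used = 4

4


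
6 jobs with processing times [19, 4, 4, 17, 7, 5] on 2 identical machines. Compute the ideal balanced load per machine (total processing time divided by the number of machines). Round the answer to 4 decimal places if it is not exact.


Total processing time = 19 + 4 + 4 + 17 + 7 + 5 = 56
Number of machines = 2
Ideal balanced load = 56 / 2 = 28.0

28.0


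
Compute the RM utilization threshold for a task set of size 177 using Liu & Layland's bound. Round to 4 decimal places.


Compute 2^(1/177) = 1.0039237636
Subtract 1: 1.0039237636 - 1 = 0.0039237636
Multiply by n: 177 * 0.0039237636 = 0.6945061572
Round to 4 dp: 0.6945

0.6945


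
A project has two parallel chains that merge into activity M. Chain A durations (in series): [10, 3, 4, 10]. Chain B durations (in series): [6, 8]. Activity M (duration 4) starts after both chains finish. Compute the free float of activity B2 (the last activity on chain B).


ES(B2) = sum of predecessors on chain B = 6
EF(B2) = ES + duration = 6 + 8 = 14
Successor of B2 is M. ES(M) = max(sum(A), sum(B)) = max(27, 14) = 27
Free float = ES(successor) - EF(current) = 27 - 14 = 13

13


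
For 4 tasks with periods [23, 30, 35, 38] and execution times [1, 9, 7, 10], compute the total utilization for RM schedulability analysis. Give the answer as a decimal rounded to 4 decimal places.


Compute individual utilizations (exact fractions):
  Task 1: C/T = 1/23 (approx. 0.0435)
  Task 2: C/T = 9/30 = 3/10 (approx. 0.3)
  Task 3: C/T = 7/35 = 1/5 (approx. 0.2)
  Task 4: C/T = 10/38 = 5/19 (approx. 0.2632)
Total utilization U = 1/23 + 3/10 + 1/5 + 5/19 = 705/874
Rounded to 4 decimal places: U = 0.8066
RM (Liu & Layland) bound for 4 tasks = 0.756828; compare with U = 705/874 (approx. 0.806636)
bound < U <= 1, so the RM sufficient condition is not met (inconclusive; an exact test such as response-time analysis is needed).

0.8066


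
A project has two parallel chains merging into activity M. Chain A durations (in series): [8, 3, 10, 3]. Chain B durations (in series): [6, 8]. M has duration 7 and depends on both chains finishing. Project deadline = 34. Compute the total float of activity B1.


Forward pass: ES(B1) = sum of predecessors on chain B = 0
EF = ES + duration = 0 + 6 = 6
Backward pass: LF(M) = deadline = 34; LS(M) = 34 - 7 = 27
LF(B1) = LS(M) - sum(successors on chain B) = 27 - 8 = 19
LS = LF - duration = 19 - 6 = 13
Total float = LS - ES = 13 - 0 = 13

13


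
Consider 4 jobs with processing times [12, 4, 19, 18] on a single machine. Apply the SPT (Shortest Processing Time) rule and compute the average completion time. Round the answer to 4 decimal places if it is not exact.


Sort jobs by processing time (SPT order): [4, 12, 18, 19]
Compute completion times sequentially:
  Job 1: processing = 4, completes at 4
  Job 2: processing = 12, completes at 16
  Job 3: processing = 18, completes at 34
  Job 4: processing = 19, completes at 53
Sum of completion times = 107
Average completion time = 107/4 = 26.75

26.75


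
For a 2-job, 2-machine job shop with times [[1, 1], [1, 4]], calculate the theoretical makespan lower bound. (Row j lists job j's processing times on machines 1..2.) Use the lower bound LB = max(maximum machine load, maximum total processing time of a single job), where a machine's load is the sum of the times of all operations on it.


Machine loads:
  Machine 1: 1 + 1 = 2
  Machine 2: 1 + 4 = 5
Max machine load = 5
Job totals:
  Job 1: 2
  Job 2: 5
Max job total = 5
Lower bound = max(5, 5) = 5

5


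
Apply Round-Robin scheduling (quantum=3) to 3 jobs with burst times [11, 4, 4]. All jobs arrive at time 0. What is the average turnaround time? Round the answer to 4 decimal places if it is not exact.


Time quantum = 3
Execution trace:
  J1 runs 3 units, time = 3
  J2 runs 3 units, time = 6
  J3 runs 3 units, time = 9
  J1 runs 3 units, time = 12
  J2 runs 1 units, time = 13
  J3 runs 1 units, time = 14
  J1 runs 3 units, time = 17
  J1 runs 2 units, time = 19
Finish times: [19, 13, 14]
Average turnaround = 46/3 = 15.3333

15.3333


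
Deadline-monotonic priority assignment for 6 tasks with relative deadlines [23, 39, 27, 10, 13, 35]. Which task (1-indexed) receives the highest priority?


Sort tasks by relative deadline (ascending):
  Task 4: deadline = 10
  Task 5: deadline = 13
  Task 1: deadline = 23
  Task 3: deadline = 27
  Task 6: deadline = 35
  Task 2: deadline = 39
Priority order (highest first): [4, 5, 1, 3, 6, 2]
Highest priority task = 4

4


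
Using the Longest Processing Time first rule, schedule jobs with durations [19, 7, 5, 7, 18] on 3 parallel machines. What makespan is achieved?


Sort jobs in decreasing order (LPT): [19, 18, 7, 7, 5]
Assign each job to the least loaded machine:
  Machine 1: jobs [19], load = 19
  Machine 2: jobs [18], load = 18
  Machine 3: jobs [7, 7, 5], load = 19
Makespan = max load = 19

19


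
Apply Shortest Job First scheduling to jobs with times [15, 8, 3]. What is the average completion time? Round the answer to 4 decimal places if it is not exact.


SJF order (ascending): [3, 8, 15]
Completion times:
  Job 1: burst=3, C=3
  Job 2: burst=8, C=11
  Job 3: burst=15, C=26
Average completion = 40/3 = 13.3333

13.3333


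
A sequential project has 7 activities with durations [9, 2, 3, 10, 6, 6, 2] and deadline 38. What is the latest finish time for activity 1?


LF(activity 1) = deadline - sum of successor durations
Successors: activities 2 through 7 with durations [2, 3, 10, 6, 6, 2]
Sum of successor durations = 29
LF = 38 - 29 = 9

9


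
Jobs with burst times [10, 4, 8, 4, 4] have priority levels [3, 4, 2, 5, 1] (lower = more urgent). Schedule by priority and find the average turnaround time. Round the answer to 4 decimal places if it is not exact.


Sort by priority (ascending = highest first):
Order: [(1, 4), (2, 8), (3, 10), (4, 4), (5, 4)]
Completion times:
  Priority 1, burst=4, C=4
  Priority 2, burst=8, C=12
  Priority 3, burst=10, C=22
  Priority 4, burst=4, C=26
  Priority 5, burst=4, C=30
Average turnaround = 94/5 = 18.8

18.8


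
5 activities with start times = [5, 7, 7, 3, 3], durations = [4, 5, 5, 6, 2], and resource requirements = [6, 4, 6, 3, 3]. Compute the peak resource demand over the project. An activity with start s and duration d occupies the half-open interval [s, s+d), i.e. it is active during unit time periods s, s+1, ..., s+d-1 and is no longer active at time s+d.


Each activity i is active on [start_i, start_i + duration_i).
Compute total resource usage per time slot:
  t=0: active resources = [], total = 0
  t=1: active resources = [], total = 0
  t=2: active resources = [], total = 0
  t=3: active resources = [3, 3], total = 6
  t=4: active resources = [3, 3], total = 6
  t=5: active resources = [6, 3], total = 9
  t=6: active resources = [6, 3], total = 9
  t=7: active resources = [6, 4, 6, 3], total = 19
  t=8: active resources = [6, 4, 6, 3], total = 19
  t=9: active resources = [4, 6], total = 10
  t=10: active resources = [4, 6], total = 10
  t=11: active resources = [4, 6], total = 10
Peak resource demand = 19

19


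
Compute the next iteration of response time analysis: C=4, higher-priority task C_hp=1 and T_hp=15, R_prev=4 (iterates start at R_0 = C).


R_next = C + ceil(R_prev / T_hp) * C_hp
ceil(4 / 15) = ceil(0.2667) = 1
Interference = 1 * 1 = 1
R_next = 4 + 1 = 5

5


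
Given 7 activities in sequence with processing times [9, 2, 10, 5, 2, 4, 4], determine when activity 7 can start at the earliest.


Activity 7 starts after activities 1 through 6 complete.
Predecessor durations: [9, 2, 10, 5, 2, 4]
ES = 9 + 2 + 10 + 5 + 2 + 4 = 32

32


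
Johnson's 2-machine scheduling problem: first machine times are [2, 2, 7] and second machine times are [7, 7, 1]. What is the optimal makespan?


Apply Johnson's rule:
  Group 1 (a <= b): [(1, 2, 7), (2, 2, 7)]
  Group 2 (a > b): [(3, 7, 1)]
Optimal job order: [1, 2, 3]
Schedule:
  Job 1: M1 done at 2, M2 done at 9
  Job 2: M1 done at 4, M2 done at 16
  Job 3: M1 done at 11, M2 done at 17
Makespan = 17

17


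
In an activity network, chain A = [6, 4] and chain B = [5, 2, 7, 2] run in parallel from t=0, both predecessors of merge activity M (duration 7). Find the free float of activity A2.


ES(A2) = sum of predecessors on chain A = 6
EF(A2) = ES + duration = 6 + 4 = 10
Successor of A2 is M. ES(M) = max(sum(A), sum(B)) = max(10, 16) = 16
Free float = ES(successor) - EF(current) = 16 - 10 = 6

6


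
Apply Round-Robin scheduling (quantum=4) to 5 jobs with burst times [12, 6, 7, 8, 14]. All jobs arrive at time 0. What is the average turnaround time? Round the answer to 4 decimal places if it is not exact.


Time quantum = 4
Execution trace:
  J1 runs 4 units, time = 4
  J2 runs 4 units, time = 8
  J3 runs 4 units, time = 12
  J4 runs 4 units, time = 16
  J5 runs 4 units, time = 20
  J1 runs 4 units, time = 24
  J2 runs 2 units, time = 26
  J3 runs 3 units, time = 29
  J4 runs 4 units, time = 33
  J5 runs 4 units, time = 37
  J1 runs 4 units, time = 41
  J5 runs 4 units, time = 45
  J5 runs 2 units, time = 47
Finish times: [41, 26, 29, 33, 47]
Average turnaround = 176/5 = 35.2

35.2


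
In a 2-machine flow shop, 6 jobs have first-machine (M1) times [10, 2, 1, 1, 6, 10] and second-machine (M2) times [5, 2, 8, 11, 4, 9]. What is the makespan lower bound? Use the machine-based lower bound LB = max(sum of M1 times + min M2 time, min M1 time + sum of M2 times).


LB1 = sum(M1 times) + min(M2 times) = 30 + 2 = 32
LB2 = min(M1 times) + sum(M2 times) = 1 + 39 = 40
Lower bound = max(LB1, LB2) = max(32, 40) = 40

40


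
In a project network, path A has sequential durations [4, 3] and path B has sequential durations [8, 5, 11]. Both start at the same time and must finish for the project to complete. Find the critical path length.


Path A total = 4 + 3 = 7
Path B total = 8 + 5 + 11 = 24
Critical path = longest path = max(7, 24) = 24

24


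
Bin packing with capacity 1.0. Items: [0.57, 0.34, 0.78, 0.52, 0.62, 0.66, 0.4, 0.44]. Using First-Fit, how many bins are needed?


Place items sequentially using First-Fit:
  Item 0.57 -> new Bin 1
  Item 0.34 -> Bin 1 (now 0.91)
  Item 0.78 -> new Bin 2
  Item 0.52 -> new Bin 3
  Item 0.62 -> new Bin 4
  Item 0.66 -> new Bin 5
  Item 0.4 -> Bin 3 (now 0.92)
  Item 0.44 -> new Bin 6
Total bins used = 6

6


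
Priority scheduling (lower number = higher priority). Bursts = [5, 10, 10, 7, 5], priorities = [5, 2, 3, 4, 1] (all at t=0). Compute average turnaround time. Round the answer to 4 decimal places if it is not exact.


Sort by priority (ascending = highest first):
Order: [(1, 5), (2, 10), (3, 10), (4, 7), (5, 5)]
Completion times:
  Priority 1, burst=5, C=5
  Priority 2, burst=10, C=15
  Priority 3, burst=10, C=25
  Priority 4, burst=7, C=32
  Priority 5, burst=5, C=37
Average turnaround = 114/5 = 22.8

22.8


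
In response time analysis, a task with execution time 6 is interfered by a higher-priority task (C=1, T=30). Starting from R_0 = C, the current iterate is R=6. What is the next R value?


R_next = C + ceil(R_prev / T_hp) * C_hp
ceil(6 / 30) = ceil(0.2) = 1
Interference = 1 * 1 = 1
R_next = 6 + 1 = 7

7


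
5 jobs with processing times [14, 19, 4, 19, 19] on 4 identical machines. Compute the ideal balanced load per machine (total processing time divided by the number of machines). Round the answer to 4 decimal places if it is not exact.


Total processing time = 14 + 19 + 4 + 19 + 19 = 75
Number of machines = 4
Ideal balanced load = 75 / 4 = 18.75

18.75


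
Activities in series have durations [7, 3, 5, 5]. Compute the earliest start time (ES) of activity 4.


Activity 4 starts after activities 1 through 3 complete.
Predecessor durations: [7, 3, 5]
ES = 7 + 3 + 5 = 15

15


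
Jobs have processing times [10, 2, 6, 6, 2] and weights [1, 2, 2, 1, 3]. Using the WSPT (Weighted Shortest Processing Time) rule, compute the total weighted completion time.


Compute p/w ratios and sort ascending (WSPT): [(2, 3), (2, 2), (6, 2), (6, 1), (10, 1)]
Compute weighted completion times:
  Job (p=2,w=3): C=2, w*C=3*2=6
  Job (p=2,w=2): C=4, w*C=2*4=8
  Job (p=6,w=2): C=10, w*C=2*10=20
  Job (p=6,w=1): C=16, w*C=1*16=16
  Job (p=10,w=1): C=26, w*C=1*26=26
Total weighted completion time = 76

76


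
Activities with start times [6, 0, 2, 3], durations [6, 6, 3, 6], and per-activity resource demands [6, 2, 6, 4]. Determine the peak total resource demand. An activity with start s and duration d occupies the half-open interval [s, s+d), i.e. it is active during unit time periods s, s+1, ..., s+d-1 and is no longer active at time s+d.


Each activity i is active on [start_i, start_i + duration_i).
Compute total resource usage per time slot:
  t=0: active resources = [2], total = 2
  t=1: active resources = [2], total = 2
  t=2: active resources = [2, 6], total = 8
  t=3: active resources = [2, 6, 4], total = 12
  t=4: active resources = [2, 6, 4], total = 12
  t=5: active resources = [2, 4], total = 6
  t=6: active resources = [6, 4], total = 10
  t=7: active resources = [6, 4], total = 10
  t=8: active resources = [6, 4], total = 10
  t=9: active resources = [6], total = 6
  t=10: active resources = [6], total = 6
  t=11: active resources = [6], total = 6
Peak resource demand = 12

12


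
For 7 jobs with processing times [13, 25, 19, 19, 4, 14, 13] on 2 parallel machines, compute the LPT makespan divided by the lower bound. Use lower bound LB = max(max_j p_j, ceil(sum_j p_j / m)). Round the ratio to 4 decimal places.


LPT order: [25, 19, 19, 14, 13, 13, 4]
Machine loads after assignment: [52, 55]
LPT makespan = 55
Lower bound = max(max_job, ceil(total/2)) = max(25, 54) = 54
Ratio = 55 / 54 = 1.0185

1.0185


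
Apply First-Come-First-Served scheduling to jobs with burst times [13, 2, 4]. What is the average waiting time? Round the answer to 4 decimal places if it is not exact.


FCFS order (as given): [13, 2, 4]
Waiting times:
  Job 1: wait = 0
  Job 2: wait = 13
  Job 3: wait = 15
Sum of waiting times = 28
Average waiting time = 28/3 = 9.3333

9.3333


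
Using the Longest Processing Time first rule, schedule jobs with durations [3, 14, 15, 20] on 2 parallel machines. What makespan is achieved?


Sort jobs in decreasing order (LPT): [20, 15, 14, 3]
Assign each job to the least loaded machine:
  Machine 1: jobs [20, 3], load = 23
  Machine 2: jobs [15, 14], load = 29
Makespan = max load = 29

29


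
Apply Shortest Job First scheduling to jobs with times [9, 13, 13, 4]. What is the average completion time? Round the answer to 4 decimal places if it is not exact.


SJF order (ascending): [4, 9, 13, 13]
Completion times:
  Job 1: burst=4, C=4
  Job 2: burst=9, C=13
  Job 3: burst=13, C=26
  Job 4: burst=13, C=39
Average completion = 82/4 = 20.5

20.5


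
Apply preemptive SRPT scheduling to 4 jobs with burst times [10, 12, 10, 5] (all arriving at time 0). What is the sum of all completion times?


Since all jobs arrive at t=0, SRPT equals SPT ordering.
SPT order: [5, 10, 10, 12]
Completion times:
  Job 1: p=5, C=5
  Job 2: p=10, C=15
  Job 3: p=10, C=25
  Job 4: p=12, C=37
Total completion time = 5 + 15 + 25 + 37 = 82

82


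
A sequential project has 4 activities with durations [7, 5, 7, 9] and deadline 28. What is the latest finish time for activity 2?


LF(activity 2) = deadline - sum of successor durations
Successors: activities 3 through 4 with durations [7, 9]
Sum of successor durations = 16
LF = 28 - 16 = 12

12


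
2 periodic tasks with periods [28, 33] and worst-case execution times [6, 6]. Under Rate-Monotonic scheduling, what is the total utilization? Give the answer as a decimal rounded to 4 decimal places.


Compute individual utilizations (exact fractions):
  Task 1: C/T = 6/28 = 3/14 (approx. 0.2143)
  Task 2: C/T = 6/33 = 2/11 (approx. 0.1818)
Total utilization U = 3/14 + 2/11 = 61/154
Rounded to 4 decimal places: U = 0.3961
RM (Liu & Layland) bound for 2 tasks = 0.828427; compare with U = 61/154 (approx. 0.396104)
U <= bound, so schedulable by RM sufficient condition.

0.3961


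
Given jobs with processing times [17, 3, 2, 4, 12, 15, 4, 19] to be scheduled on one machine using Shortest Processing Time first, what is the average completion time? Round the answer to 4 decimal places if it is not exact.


Sort jobs by processing time (SPT order): [2, 3, 4, 4, 12, 15, 17, 19]
Compute completion times sequentially:
  Job 1: processing = 2, completes at 2
  Job 2: processing = 3, completes at 5
  Job 3: processing = 4, completes at 9
  Job 4: processing = 4, completes at 13
  Job 5: processing = 12, completes at 25
  Job 6: processing = 15, completes at 40
  Job 7: processing = 17, completes at 57
  Job 8: processing = 19, completes at 76
Sum of completion times = 227
Average completion time = 227/8 = 28.375

28.375


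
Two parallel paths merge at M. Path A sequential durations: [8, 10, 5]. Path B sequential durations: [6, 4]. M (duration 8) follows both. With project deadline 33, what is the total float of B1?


Forward pass: ES(B1) = sum of predecessors on chain B = 0
EF = ES + duration = 0 + 6 = 6
Backward pass: LF(M) = deadline = 33; LS(M) = 33 - 8 = 25
LF(B1) = LS(M) - sum(successors on chain B) = 25 - 4 = 21
LS = LF - duration = 21 - 6 = 15
Total float = LS - ES = 15 - 0 = 15

15


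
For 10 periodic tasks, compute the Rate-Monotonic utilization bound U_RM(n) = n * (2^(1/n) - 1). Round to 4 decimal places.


Compute 2^(1/10) = 1.0717734625
Subtract 1: 1.0717734625 - 1 = 0.0717734625
Multiply by n: 10 * 0.0717734625 = 0.7177346250
Round to 4 dp: 0.7177

0.7177


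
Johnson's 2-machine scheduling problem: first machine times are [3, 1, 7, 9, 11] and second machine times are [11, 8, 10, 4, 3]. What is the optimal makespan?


Apply Johnson's rule:
  Group 1 (a <= b): [(2, 1, 8), (1, 3, 11), (3, 7, 10)]
  Group 2 (a > b): [(4, 9, 4), (5, 11, 3)]
Optimal job order: [2, 1, 3, 4, 5]
Schedule:
  Job 2: M1 done at 1, M2 done at 9
  Job 1: M1 done at 4, M2 done at 20
  Job 3: M1 done at 11, M2 done at 30
  Job 4: M1 done at 20, M2 done at 34
  Job 5: M1 done at 31, M2 done at 37
Makespan = 37

37


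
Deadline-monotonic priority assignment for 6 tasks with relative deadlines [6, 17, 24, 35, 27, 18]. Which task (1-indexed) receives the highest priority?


Sort tasks by relative deadline (ascending):
  Task 1: deadline = 6
  Task 2: deadline = 17
  Task 6: deadline = 18
  Task 3: deadline = 24
  Task 5: deadline = 27
  Task 4: deadline = 35
Priority order (highest first): [1, 2, 6, 3, 5, 4]
Highest priority task = 1

1


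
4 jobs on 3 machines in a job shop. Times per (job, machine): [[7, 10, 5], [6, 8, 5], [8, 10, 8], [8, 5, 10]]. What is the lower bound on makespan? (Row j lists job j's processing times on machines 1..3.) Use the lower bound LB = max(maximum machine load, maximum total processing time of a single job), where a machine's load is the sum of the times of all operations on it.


Machine loads:
  Machine 1: 7 + 6 + 8 + 8 = 29
  Machine 2: 10 + 8 + 10 + 5 = 33
  Machine 3: 5 + 5 + 8 + 10 = 28
Max machine load = 33
Job totals:
  Job 1: 22
  Job 2: 19
  Job 3: 26
  Job 4: 23
Max job total = 26
Lower bound = max(33, 26) = 33

33


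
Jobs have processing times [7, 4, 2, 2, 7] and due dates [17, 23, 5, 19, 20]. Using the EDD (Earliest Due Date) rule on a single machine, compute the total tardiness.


Sort by due date (EDD order): [(2, 5), (7, 17), (2, 19), (7, 20), (4, 23)]
Compute completion times and tardiness:
  Job 1: p=2, d=5, C=2, tardiness=max(0,2-5)=0
  Job 2: p=7, d=17, C=9, tardiness=max(0,9-17)=0
  Job 3: p=2, d=19, C=11, tardiness=max(0,11-19)=0
  Job 4: p=7, d=20, C=18, tardiness=max(0,18-20)=0
  Job 5: p=4, d=23, C=22, tardiness=max(0,22-23)=0
Total tardiness = 0

0


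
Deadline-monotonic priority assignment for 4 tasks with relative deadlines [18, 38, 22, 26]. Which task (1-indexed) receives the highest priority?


Sort tasks by relative deadline (ascending):
  Task 1: deadline = 18
  Task 3: deadline = 22
  Task 4: deadline = 26
  Task 2: deadline = 38
Priority order (highest first): [1, 3, 4, 2]
Highest priority task = 1

1


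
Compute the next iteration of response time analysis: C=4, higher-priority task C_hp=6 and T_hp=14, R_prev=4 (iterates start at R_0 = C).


R_next = C + ceil(R_prev / T_hp) * C_hp
ceil(4 / 14) = ceil(0.2857) = 1
Interference = 1 * 6 = 6
R_next = 4 + 6 = 10

10


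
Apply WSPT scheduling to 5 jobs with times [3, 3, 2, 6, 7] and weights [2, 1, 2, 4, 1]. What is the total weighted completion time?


Compute p/w ratios and sort ascending (WSPT): [(2, 2), (3, 2), (6, 4), (3, 1), (7, 1)]
Compute weighted completion times:
  Job (p=2,w=2): C=2, w*C=2*2=4
  Job (p=3,w=2): C=5, w*C=2*5=10
  Job (p=6,w=4): C=11, w*C=4*11=44
  Job (p=3,w=1): C=14, w*C=1*14=14
  Job (p=7,w=1): C=21, w*C=1*21=21
Total weighted completion time = 93

93


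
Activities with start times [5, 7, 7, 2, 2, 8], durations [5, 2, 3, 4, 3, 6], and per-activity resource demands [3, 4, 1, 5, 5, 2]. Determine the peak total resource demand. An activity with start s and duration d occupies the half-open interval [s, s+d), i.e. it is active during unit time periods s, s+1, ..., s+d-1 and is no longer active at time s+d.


Each activity i is active on [start_i, start_i + duration_i).
Compute total resource usage per time slot:
  t=0: active resources = [], total = 0
  t=1: active resources = [], total = 0
  t=2: active resources = [5, 5], total = 10
  t=3: active resources = [5, 5], total = 10
  t=4: active resources = [5, 5], total = 10
  t=5: active resources = [3, 5], total = 8
  t=6: active resources = [3], total = 3
  t=7: active resources = [3, 4, 1], total = 8
  t=8: active resources = [3, 4, 1, 2], total = 10
  t=9: active resources = [3, 1, 2], total = 6
  t=10: active resources = [2], total = 2
  t=11: active resources = [2], total = 2
  t=12: active resources = [2], total = 2
  t=13: active resources = [2], total = 2
Peak resource demand = 10

10


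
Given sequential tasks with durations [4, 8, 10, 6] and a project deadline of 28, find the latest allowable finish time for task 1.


LF(activity 1) = deadline - sum of successor durations
Successors: activities 2 through 4 with durations [8, 10, 6]
Sum of successor durations = 24
LF = 28 - 24 = 4

4


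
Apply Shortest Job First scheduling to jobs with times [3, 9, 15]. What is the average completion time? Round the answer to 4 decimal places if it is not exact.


SJF order (ascending): [3, 9, 15]
Completion times:
  Job 1: burst=3, C=3
  Job 2: burst=9, C=12
  Job 3: burst=15, C=27
Average completion = 42/3 = 14.0

14.0


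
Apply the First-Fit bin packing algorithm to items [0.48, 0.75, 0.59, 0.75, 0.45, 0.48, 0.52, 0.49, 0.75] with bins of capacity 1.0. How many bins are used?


Place items sequentially using First-Fit:
  Item 0.48 -> new Bin 1
  Item 0.75 -> new Bin 2
  Item 0.59 -> new Bin 3
  Item 0.75 -> new Bin 4
  Item 0.45 -> Bin 1 (now 0.93)
  Item 0.48 -> new Bin 5
  Item 0.52 -> Bin 5 (now 1.0)
  Item 0.49 -> new Bin 6
  Item 0.75 -> new Bin 7
Total bins used = 7

7


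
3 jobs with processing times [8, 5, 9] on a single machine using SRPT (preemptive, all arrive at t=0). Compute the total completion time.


Since all jobs arrive at t=0, SRPT equals SPT ordering.
SPT order: [5, 8, 9]
Completion times:
  Job 1: p=5, C=5
  Job 2: p=8, C=13
  Job 3: p=9, C=22
Total completion time = 5 + 13 + 22 = 40

40


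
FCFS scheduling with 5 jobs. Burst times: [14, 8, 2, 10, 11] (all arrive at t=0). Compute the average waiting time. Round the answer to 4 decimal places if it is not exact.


FCFS order (as given): [14, 8, 2, 10, 11]
Waiting times:
  Job 1: wait = 0
  Job 2: wait = 14
  Job 3: wait = 22
  Job 4: wait = 24
  Job 5: wait = 34
Sum of waiting times = 94
Average waiting time = 94/5 = 18.8

18.8


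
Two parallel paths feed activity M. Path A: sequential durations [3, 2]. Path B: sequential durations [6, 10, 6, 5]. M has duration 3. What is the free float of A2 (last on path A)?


ES(A2) = sum of predecessors on chain A = 3
EF(A2) = ES + duration = 3 + 2 = 5
Successor of A2 is M. ES(M) = max(sum(A), sum(B)) = max(5, 27) = 27
Free float = ES(successor) - EF(current) = 27 - 5 = 22

22


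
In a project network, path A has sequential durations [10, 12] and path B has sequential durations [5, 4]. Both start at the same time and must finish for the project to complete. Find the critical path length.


Path A total = 10 + 12 = 22
Path B total = 5 + 4 = 9
Critical path = longest path = max(22, 9) = 22

22


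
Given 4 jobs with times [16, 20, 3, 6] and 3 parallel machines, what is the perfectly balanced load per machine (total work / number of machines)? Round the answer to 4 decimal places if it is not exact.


Total processing time = 16 + 20 + 3 + 6 = 45
Number of machines = 3
Ideal balanced load = 45 / 3 = 15.0

15.0


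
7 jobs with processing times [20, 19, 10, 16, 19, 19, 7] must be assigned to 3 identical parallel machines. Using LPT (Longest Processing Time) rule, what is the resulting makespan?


Sort jobs in decreasing order (LPT): [20, 19, 19, 19, 16, 10, 7]
Assign each job to the least loaded machine:
  Machine 1: jobs [20, 10, 7], load = 37
  Machine 2: jobs [19, 19], load = 38
  Machine 3: jobs [19, 16], load = 35
Makespan = max load = 38

38


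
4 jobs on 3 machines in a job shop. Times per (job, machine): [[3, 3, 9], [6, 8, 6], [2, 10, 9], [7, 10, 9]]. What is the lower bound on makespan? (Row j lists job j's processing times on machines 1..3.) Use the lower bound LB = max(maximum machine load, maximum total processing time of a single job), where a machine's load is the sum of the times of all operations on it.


Machine loads:
  Machine 1: 3 + 6 + 2 + 7 = 18
  Machine 2: 3 + 8 + 10 + 10 = 31
  Machine 3: 9 + 6 + 9 + 9 = 33
Max machine load = 33
Job totals:
  Job 1: 15
  Job 2: 20
  Job 3: 21
  Job 4: 26
Max job total = 26
Lower bound = max(33, 26) = 33

33


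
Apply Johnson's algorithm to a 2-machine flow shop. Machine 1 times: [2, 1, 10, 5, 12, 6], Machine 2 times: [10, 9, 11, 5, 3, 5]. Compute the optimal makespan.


Apply Johnson's rule:
  Group 1 (a <= b): [(2, 1, 9), (1, 2, 10), (4, 5, 5), (3, 10, 11)]
  Group 2 (a > b): [(6, 6, 5), (5, 12, 3)]
Optimal job order: [2, 1, 4, 3, 6, 5]
Schedule:
  Job 2: M1 done at 1, M2 done at 10
  Job 1: M1 done at 3, M2 done at 20
  Job 4: M1 done at 8, M2 done at 25
  Job 3: M1 done at 18, M2 done at 36
  Job 6: M1 done at 24, M2 done at 41
  Job 5: M1 done at 36, M2 done at 44
Makespan = 44

44


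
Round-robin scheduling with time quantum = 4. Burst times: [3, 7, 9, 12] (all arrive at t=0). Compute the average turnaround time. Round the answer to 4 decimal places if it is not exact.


Time quantum = 4
Execution trace:
  J1 runs 3 units, time = 3
  J2 runs 4 units, time = 7
  J3 runs 4 units, time = 11
  J4 runs 4 units, time = 15
  J2 runs 3 units, time = 18
  J3 runs 4 units, time = 22
  J4 runs 4 units, time = 26
  J3 runs 1 units, time = 27
  J4 runs 4 units, time = 31
Finish times: [3, 18, 27, 31]
Average turnaround = 79/4 = 19.75

19.75


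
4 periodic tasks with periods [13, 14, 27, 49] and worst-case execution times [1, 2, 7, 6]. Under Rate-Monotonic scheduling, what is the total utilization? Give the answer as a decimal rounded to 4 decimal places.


Compute individual utilizations (exact fractions):
  Task 1: C/T = 1/13 (approx. 0.0769)
  Task 2: C/T = 2/14 = 1/7 (approx. 0.1429)
  Task 3: C/T = 7/27 (approx. 0.2593)
  Task 4: C/T = 6/49 (approx. 0.1224)
Total utilization U = 1/13 + 1/7 + 7/27 + 6/49 = 10345/17199
Rounded to 4 decimal places: U = 0.6015
RM (Liu & Layland) bound for 4 tasks = 0.756828; compare with U = 10345/17199 (approx. 0.601488)
U <= bound, so schedulable by RM sufficient condition.

0.6015


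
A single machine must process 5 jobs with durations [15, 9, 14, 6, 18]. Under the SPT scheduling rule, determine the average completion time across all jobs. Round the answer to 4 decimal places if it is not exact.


Sort jobs by processing time (SPT order): [6, 9, 14, 15, 18]
Compute completion times sequentially:
  Job 1: processing = 6, completes at 6
  Job 2: processing = 9, completes at 15
  Job 3: processing = 14, completes at 29
  Job 4: processing = 15, completes at 44
  Job 5: processing = 18, completes at 62
Sum of completion times = 156
Average completion time = 156/5 = 31.2

31.2


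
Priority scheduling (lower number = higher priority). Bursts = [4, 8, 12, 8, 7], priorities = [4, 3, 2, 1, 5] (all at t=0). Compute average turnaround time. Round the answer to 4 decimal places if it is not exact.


Sort by priority (ascending = highest first):
Order: [(1, 8), (2, 12), (3, 8), (4, 4), (5, 7)]
Completion times:
  Priority 1, burst=8, C=8
  Priority 2, burst=12, C=20
  Priority 3, burst=8, C=28
  Priority 4, burst=4, C=32
  Priority 5, burst=7, C=39
Average turnaround = 127/5 = 25.4

25.4


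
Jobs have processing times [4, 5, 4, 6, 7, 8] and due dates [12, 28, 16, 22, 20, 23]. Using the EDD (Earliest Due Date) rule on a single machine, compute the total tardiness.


Sort by due date (EDD order): [(4, 12), (4, 16), (7, 20), (6, 22), (8, 23), (5, 28)]
Compute completion times and tardiness:
  Job 1: p=4, d=12, C=4, tardiness=max(0,4-12)=0
  Job 2: p=4, d=16, C=8, tardiness=max(0,8-16)=0
  Job 3: p=7, d=20, C=15, tardiness=max(0,15-20)=0
  Job 4: p=6, d=22, C=21, tardiness=max(0,21-22)=0
  Job 5: p=8, d=23, C=29, tardiness=max(0,29-23)=6
  Job 6: p=5, d=28, C=34, tardiness=max(0,34-28)=6
Total tardiness = 12

12


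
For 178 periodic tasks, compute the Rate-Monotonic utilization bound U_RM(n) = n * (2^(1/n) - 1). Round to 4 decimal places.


Compute 2^(1/178) = 1.0039016771
Subtract 1: 1.0039016771 - 1 = 0.0039016771
Multiply by n: 178 * 0.0039016771 = 0.6944985238
Round to 4 dp: 0.6945

0.6945


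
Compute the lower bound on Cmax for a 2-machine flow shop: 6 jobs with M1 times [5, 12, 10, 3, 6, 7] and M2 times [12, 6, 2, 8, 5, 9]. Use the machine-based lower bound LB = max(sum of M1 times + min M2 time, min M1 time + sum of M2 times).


LB1 = sum(M1 times) + min(M2 times) = 43 + 2 = 45
LB2 = min(M1 times) + sum(M2 times) = 3 + 42 = 45
Lower bound = max(LB1, LB2) = max(45, 45) = 45

45
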